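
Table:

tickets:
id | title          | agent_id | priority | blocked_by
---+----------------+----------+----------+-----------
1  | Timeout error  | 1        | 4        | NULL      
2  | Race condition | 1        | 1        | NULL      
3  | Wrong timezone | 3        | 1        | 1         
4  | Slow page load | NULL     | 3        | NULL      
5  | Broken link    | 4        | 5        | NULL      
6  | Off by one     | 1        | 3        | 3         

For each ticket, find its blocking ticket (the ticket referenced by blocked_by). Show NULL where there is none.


This is a self-join: tickets is joined to a second copy of itself, matching each row's blocked_by to another row's id. Use LEFT JOIN so rows with blocked_by=NULL are kept.
  - ticket 1 (Timeout error): blocked_by=NULL -> NULL
  - ticket 2 (Race condition): blocked_by=NULL -> NULL
  - ticket 3 (Wrong timezone): blocked_by=1 -> Timeout error
  - ticket 4 (Slow page load): blocked_by=NULL -> NULL
  - ticket 5 (Broken link): blocked_by=NULL -> NULL
  - ticket 6 (Off by one): blocked_by=3 -> Wrong timezone

SQL:
SELECT a.title AS item, b.title AS blocked_by
FROM tickets a
LEFT JOIN tickets b ON a.blocked_by = b.id

Result:
item           | blocked_by    
---------------+---------------
Timeout error  | NULL          
Race condition | NULL          
Wrong timezone | Timeout error 
Slow page load | NULL          
Broken link    | NULL          
Off by one     | Wrong timezone


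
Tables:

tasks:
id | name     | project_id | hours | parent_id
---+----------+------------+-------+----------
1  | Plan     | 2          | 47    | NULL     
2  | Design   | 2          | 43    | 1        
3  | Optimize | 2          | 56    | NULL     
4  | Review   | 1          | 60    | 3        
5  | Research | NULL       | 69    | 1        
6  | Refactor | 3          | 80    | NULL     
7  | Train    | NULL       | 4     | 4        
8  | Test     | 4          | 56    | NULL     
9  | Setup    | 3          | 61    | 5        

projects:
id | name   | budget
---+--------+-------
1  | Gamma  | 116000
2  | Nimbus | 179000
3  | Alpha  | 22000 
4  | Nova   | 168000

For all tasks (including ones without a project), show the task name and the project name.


LEFT JOIN keeps every row from tasks (the left table); where project_id has no match in projects, the project columns become NULL. Walk through each task:
  - task 1 (Plan): project_id=2 -> matches Nimbus
  - task 2 (Design): project_id=2 -> matches Nimbus
  - task 3 (Optimize): project_id=2 -> matches Nimbus
  - task 4 (Review): project_id=1 -> matches Gamma
  - task 5 (Research): project_id=NULL, no match -> kept with NULL
  - task 6 (Refactor): project_id=3 -> matches Alpha
  - task 7 (Train): project_id=NULL, no match -> kept with NULL
  - task 8 (Test): project_id=4 -> matches Nova
  - task 9 (Setup): project_id=3 -> matches Alpha
All 9 rows appear; 2 have NULL project.

SQL:
SELECT a.name, b.name AS project
FROM tasks a
LEFT JOIN projects b ON a.project_id = b.id

Result:
name     | project
---------+--------
Plan     | Nimbus 
Design   | Nimbus 
Optimize | Nimbus 
Review   | Gamma  
Research | NULL   
Refactor | Alpha  
Train    | NULL   
Test     | Nova   
Setup    | Alpha  


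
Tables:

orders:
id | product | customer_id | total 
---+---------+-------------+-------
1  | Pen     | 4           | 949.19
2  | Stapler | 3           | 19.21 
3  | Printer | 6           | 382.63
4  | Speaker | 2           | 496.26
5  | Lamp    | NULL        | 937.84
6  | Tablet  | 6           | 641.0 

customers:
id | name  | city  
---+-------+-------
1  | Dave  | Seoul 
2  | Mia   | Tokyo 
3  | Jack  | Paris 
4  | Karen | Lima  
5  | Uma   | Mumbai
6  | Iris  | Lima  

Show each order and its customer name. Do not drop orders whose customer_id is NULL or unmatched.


LEFT JOIN keeps every row from orders (the left table); where customer_id has no match in customers, the customer columns become NULL. Walk through each order:
  - order 1 (Pen): customer_id=4 -> matches Karen
  - order 2 (Stapler): customer_id=3 -> matches Jack
  - order 3 (Printer): customer_id=6 -> matches Iris
  - order 4 (Speaker): customer_id=2 -> matches Mia
  - order 5 (Lamp): customer_id=NULL, no match -> kept with NULL
  - order 6 (Tablet): customer_id=6 -> matches Iris
All 6 rows appear; 1 has NULL customer.

SQL:
SELECT a.product, b.name AS customer
FROM orders a
LEFT JOIN customers b ON a.customer_id = b.id

Result:
product | customer
--------+---------
Pen     | Karen   
Stapler | Jack    
Printer | Iris    
Speaker | Mia     
Lamp    | NULL    
Tablet  | Iris    


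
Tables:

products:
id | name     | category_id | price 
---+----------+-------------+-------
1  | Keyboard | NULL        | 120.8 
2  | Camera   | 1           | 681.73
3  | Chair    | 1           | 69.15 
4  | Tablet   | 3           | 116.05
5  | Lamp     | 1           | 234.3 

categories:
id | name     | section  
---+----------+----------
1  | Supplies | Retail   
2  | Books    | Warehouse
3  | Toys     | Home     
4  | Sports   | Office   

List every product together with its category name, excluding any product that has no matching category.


INNER JOIN keeps only products rows whose category_id matches an id in categories. Walk through each product:
  - product 1 (Keyboard): category_id=NULL, no match -> dropped
  - product 2 (Camera): category_id=1 -> matches Supplies
  - product 3 (Chair): category_id=1 -> matches Supplies
  - product 4 (Tablet): category_id=3 -> matches Toys
  - product 5 (Lamp): category_id=1 -> matches Supplies
So 1 of 5 rows is dropped.

SQL:
SELECT a.name, b.name AS category
FROM products a
INNER JOIN categories b ON a.category_id = b.id

Result:
name   | category
-------+---------
Camera | Supplies
Chair  | Supplies
Tablet | Toys    
Lamp   | Supplies


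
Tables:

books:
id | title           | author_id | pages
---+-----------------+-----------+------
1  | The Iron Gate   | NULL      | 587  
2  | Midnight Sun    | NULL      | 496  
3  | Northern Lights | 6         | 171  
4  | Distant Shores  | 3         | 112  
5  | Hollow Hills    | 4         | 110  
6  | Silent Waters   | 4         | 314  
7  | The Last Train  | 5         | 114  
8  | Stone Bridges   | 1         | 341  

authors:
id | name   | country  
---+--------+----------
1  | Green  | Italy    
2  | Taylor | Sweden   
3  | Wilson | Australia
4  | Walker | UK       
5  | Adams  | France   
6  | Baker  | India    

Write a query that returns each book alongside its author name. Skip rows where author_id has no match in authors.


INNER JOIN keeps only books rows whose author_id matches an id in authors. Walk through each book:
  - book 1 (The Iron Gate): author_id=NULL, no match -> dropped
  - book 2 (Midnight Sun): author_id=NULL, no match -> dropped
  - book 3 (Northern Lights): author_id=6 -> matches Baker
  - book 4 (Distant Shores): author_id=3 -> matches Wilson
  - book 5 (Hollow Hills): author_id=4 -> matches Walker
  - book 6 (Silent Waters): author_id=4 -> matches Walker
  - book 7 (The Last Train): author_id=5 -> matches Adams
  - book 8 (Stone Bridges): author_id=1 -> matches Green
So 2 of 8 rows are dropped.

SQL:
SELECT a.title, b.name AS author
FROM books a
INNER JOIN authors b ON a.author_id = b.id

Result:
title           | author
----------------+-------
Northern Lights | Baker 
Distant Shores  | Wilson
Hollow Hills    | Walker
Silent Waters   | Walker
The Last Train  | Adams 
Stone Bridges   | Green 


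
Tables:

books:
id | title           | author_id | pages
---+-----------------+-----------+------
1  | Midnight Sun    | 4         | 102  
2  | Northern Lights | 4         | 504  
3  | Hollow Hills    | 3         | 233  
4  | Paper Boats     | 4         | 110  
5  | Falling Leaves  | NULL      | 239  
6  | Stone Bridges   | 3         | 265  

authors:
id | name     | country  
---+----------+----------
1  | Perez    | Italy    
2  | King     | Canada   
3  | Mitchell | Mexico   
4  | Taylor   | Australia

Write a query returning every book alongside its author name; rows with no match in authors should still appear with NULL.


LEFT JOIN keeps every row from books (the left table); where author_id has no match in authors, the author columns become NULL. Walk through each book:
  - book 1 (Midnight Sun): author_id=4 -> matches Taylor
  - book 2 (Northern Lights): author_id=4 -> matches Taylor
  - book 3 (Hollow Hills): author_id=3 -> matches Mitchell
  - book 4 (Paper Boats): author_id=4 -> matches Taylor
  - book 5 (Falling Leaves): author_id=NULL, no match -> kept with NULL
  - book 6 (Stone Bridges): author_id=3 -> matches Mitchell
All 6 rows appear; 1 has NULL author.

SQL:
SELECT a.title, b.name AS author
FROM books a
LEFT JOIN authors b ON a.author_id = b.id

Result:
title           | author  
----------------+---------
Midnight Sun    | Taylor  
Northern Lights | Taylor  
Hollow Hills    | Mitchell
Paper Boats     | Taylor  
Falling Leaves  | NULL    
Stone Bridges   | Mitchell


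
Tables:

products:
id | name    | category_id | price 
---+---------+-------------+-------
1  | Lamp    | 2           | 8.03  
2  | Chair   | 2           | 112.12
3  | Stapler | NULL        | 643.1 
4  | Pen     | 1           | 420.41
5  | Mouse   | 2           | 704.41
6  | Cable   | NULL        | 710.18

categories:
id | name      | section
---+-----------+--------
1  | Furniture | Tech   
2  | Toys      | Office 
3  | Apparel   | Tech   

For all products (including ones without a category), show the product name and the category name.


LEFT JOIN keeps every row from products (the left table); where category_id has no match in categories, the category columns become NULL. Walk through each product:
  - product 1 (Lamp): category_id=2 -> matches Toys
  - product 2 (Chair): category_id=2 -> matches Toys
  - product 3 (Stapler): category_id=NULL, no match -> kept with NULL
  - product 4 (Pen): category_id=1 -> matches Furniture
  - product 5 (Mouse): category_id=2 -> matches Toys
  - product 6 (Cable): category_id=NULL, no match -> kept with NULL
All 6 rows appear; 2 have NULL category.

SQL:
SELECT a.name, b.name AS category
FROM products a
LEFT JOIN categories b ON a.category_id = b.id

Result:
name    | category 
--------+----------
Lamp    | Toys     
Chair   | Toys     
Stapler | NULL     
Pen     | Furniture
Mouse   | Toys     
Cable   | NULL     


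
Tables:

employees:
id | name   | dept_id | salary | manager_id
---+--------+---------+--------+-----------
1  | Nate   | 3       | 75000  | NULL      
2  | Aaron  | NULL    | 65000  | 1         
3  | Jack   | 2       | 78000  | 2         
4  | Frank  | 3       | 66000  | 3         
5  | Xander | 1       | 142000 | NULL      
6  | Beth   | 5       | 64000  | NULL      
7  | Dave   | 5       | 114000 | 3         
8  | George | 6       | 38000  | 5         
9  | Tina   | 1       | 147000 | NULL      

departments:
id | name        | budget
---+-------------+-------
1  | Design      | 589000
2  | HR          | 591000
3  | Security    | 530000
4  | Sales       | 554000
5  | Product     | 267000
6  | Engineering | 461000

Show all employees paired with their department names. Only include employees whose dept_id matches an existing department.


INNER JOIN keeps only employees rows whose dept_id matches an id in departments. Walk through each employee:
  - employee 1 (Nate): dept_id=3 -> matches Security
  - employee 2 (Aaron): dept_id=NULL, no match -> dropped
  - employee 3 (Jack): dept_id=2 -> matches HR
  - employee 4 (Frank): dept_id=3 -> matches Security
  - employee 5 (Xander): dept_id=1 -> matches Design
  - employee 6 (Beth): dept_id=5 -> matches Product
  - employee 7 (Dave): dept_id=5 -> matches Product
  - employee 8 (George): dept_id=6 -> matches Engineering
  - employee 9 (Tina): dept_id=1 -> matches Design
So 1 of 9 rows is dropped.

SQL:
SELECT a.name, b.name AS department
FROM employees a
INNER JOIN departments b ON a.dept_id = b.id

Result:
name   | department 
-------+------------
Nate   | Security   
Jack   | HR         
Frank  | Security   
Xander | Design     
Beth   | Product    
Dave   | Product    
George | Engineering
Tina   | Design     


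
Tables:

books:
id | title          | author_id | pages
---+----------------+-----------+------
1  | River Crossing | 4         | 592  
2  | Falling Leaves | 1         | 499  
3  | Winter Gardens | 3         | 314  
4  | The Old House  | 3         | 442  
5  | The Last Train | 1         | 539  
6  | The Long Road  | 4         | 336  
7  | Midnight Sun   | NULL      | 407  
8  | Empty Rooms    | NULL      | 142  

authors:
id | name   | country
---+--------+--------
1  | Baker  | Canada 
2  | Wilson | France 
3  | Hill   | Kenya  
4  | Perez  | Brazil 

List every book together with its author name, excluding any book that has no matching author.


INNER JOIN keeps only books rows whose author_id matches an id in authors. Walk through each book:
  - book 1 (River Crossing): author_id=4 -> matches Perez
  - book 2 (Falling Leaves): author_id=1 -> matches Baker
  - book 3 (Winter Gardens): author_id=3 -> matches Hill
  - book 4 (The Old House): author_id=3 -> matches Hill
  - book 5 (The Last Train): author_id=1 -> matches Baker
  - book 6 (The Long Road): author_id=4 -> matches Perez
  - book 7 (Midnight Sun): author_id=NULL, no match -> dropped
  - book 8 (Empty Rooms): author_id=NULL, no match -> dropped
So 2 of 8 rows are dropped.

SQL:
SELECT a.title, b.name AS author
FROM books a
INNER JOIN authors b ON a.author_id = b.id

Result:
title          | author
---------------+-------
River Crossing | Perez 
Falling Leaves | Baker 
Winter Gardens | Hill  
The Old House  | Hill  
The Last Train | Baker 
The Long Road  | Perez 


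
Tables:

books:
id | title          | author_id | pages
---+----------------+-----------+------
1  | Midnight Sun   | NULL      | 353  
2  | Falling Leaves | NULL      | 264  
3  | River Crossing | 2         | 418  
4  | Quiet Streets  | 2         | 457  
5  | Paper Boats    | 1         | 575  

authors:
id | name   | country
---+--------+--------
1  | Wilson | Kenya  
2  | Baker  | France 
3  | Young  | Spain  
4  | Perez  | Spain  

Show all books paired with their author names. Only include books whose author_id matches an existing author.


INNER JOIN keeps only books rows whose author_id matches an id in authors. Walk through each book:
  - book 1 (Midnight Sun): author_id=NULL, no match -> dropped
  - book 2 (Falling Leaves): author_id=NULL, no match -> dropped
  - book 3 (River Crossing): author_id=2 -> matches Baker
  - book 4 (Quiet Streets): author_id=2 -> matches Baker
  - book 5 (Paper Boats): author_id=1 -> matches Wilson
So 2 of 5 rows are dropped.

SQL:
SELECT a.title, b.name AS author
FROM books a
INNER JOIN authors b ON a.author_id = b.id

Result:
title          | author
---------------+-------
River Crossing | Baker 
Quiet Streets  | Baker 
Paper Boats    | Wilson


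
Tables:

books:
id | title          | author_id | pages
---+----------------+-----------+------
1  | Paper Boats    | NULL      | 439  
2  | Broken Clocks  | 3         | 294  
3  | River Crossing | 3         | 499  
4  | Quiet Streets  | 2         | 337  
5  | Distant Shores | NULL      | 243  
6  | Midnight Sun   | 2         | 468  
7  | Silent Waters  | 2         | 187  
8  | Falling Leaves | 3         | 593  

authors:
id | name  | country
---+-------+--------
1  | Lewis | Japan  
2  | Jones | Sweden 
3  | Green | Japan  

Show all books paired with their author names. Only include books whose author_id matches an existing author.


INNER JOIN keeps only books rows whose author_id matches an id in authors. Walk through each book:
  - book 1 (Paper Boats): author_id=NULL, no match -> dropped
  - book 2 (Broken Clocks): author_id=3 -> matches Green
  - book 3 (River Crossing): author_id=3 -> matches Green
  - book 4 (Quiet Streets): author_id=2 -> matches Jones
  - book 5 (Distant Shores): author_id=NULL, no match -> dropped
  - book 6 (Midnight Sun): author_id=2 -> matches Jones
  - book 7 (Silent Waters): author_id=2 -> matches Jones
  - book 8 (Falling Leaves): author_id=3 -> matches Green
So 2 of 8 rows are dropped.

SQL:
SELECT a.title, b.name AS author
FROM books a
INNER JOIN authors b ON a.author_id = b.id

Result:
title          | author
---------------+-------
Broken Clocks  | Green 
River Crossing | Green 
Quiet Streets  | Jones 
Midnight Sun   | Jones 
Silent Waters  | Jones 
Falling Leaves | Green 


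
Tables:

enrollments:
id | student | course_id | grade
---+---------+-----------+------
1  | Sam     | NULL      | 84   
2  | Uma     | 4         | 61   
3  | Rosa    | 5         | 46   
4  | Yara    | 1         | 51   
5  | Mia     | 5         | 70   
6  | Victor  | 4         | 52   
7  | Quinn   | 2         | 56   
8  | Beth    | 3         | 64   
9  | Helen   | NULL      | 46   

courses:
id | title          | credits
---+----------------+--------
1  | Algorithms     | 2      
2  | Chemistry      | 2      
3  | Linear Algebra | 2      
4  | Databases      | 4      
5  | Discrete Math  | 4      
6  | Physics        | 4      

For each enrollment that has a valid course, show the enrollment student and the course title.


INNER JOIN keeps only enrollments rows whose course_id matches an id in courses. Walk through each enrollment:
  - enrollment 1 (Sam): course_id=NULL, no match -> dropped
  - enrollment 2 (Uma): course_id=4 -> matches Databases
  - enrollment 3 (Rosa): course_id=5 -> matches Discrete Math
  - enrollment 4 (Yara): course_id=1 -> matches Algorithms
  - enrollment 5 (Mia): course_id=5 -> matches Discrete Math
  - enrollment 6 (Victor): course_id=4 -> matches Databases
  - enrollment 7 (Quinn): course_id=2 -> matches Chemistry
  - enrollment 8 (Beth): course_id=3 -> matches Linear Algebra
  - enrollment 9 (Helen): course_id=NULL, no match -> dropped
So 2 of 9 rows are dropped.

SQL:
SELECT a.student, b.title AS course
FROM enrollments a
INNER JOIN courses b ON a.course_id = b.id

Result:
student | course        
--------+---------------
Uma     | Databases     
Rosa    | Discrete Math 
Yara    | Algorithms    
Mia     | Discrete Math 
Victor  | Databases     
Quinn   | Chemistry     
Beth    | Linear Algebra


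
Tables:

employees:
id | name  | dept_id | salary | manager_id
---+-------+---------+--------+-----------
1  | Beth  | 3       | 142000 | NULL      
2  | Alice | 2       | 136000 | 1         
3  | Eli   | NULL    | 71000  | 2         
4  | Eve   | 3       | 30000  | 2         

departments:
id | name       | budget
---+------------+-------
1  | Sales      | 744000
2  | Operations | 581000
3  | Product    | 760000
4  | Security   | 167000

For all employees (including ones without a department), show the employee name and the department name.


LEFT JOIN keeps every row from employees (the left table); where dept_id has no match in departments, the department columns become NULL. Walk through each employee:
  - employee 1 (Beth): dept_id=3 -> matches Product
  - employee 2 (Alice): dept_id=2 -> matches Operations
  - employee 3 (Eli): dept_id=NULL, no match -> kept with NULL
  - employee 4 (Eve): dept_id=3 -> matches Product
All 4 rows appear; 1 has NULL department.

SQL:
SELECT a.name, b.name AS department
FROM employees a
LEFT JOIN departments b ON a.dept_id = b.id

Result:
name  | department
------+-----------
Beth  | Product   
Alice | Operations
Eli   | NULL      
Eve   | Product   


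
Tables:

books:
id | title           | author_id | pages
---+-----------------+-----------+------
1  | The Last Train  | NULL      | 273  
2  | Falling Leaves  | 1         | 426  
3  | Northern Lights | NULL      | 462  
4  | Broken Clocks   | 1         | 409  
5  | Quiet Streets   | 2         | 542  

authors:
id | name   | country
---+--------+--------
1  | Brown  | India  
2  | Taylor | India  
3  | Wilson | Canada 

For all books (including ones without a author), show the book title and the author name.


LEFT JOIN keeps every row from books (the left table); where author_id has no match in authors, the author columns become NULL. Walk through each book:
  - book 1 (The Last Train): author_id=NULL, no match -> kept with NULL
  - book 2 (Falling Leaves): author_id=1 -> matches Brown
  - book 3 (Northern Lights): author_id=NULL, no match -> kept with NULL
  - book 4 (Broken Clocks): author_id=1 -> matches Brown
  - book 5 (Quiet Streets): author_id=2 -> matches Taylor
All 5 rows appear; 2 have NULL author.

SQL:
SELECT a.title, b.name AS author
FROM books a
LEFT JOIN authors b ON a.author_id = b.id

Result:
title           | author
----------------+-------
The Last Train  | NULL  
Falling Leaves  | Brown 
Northern Lights | NULL  
Broken Clocks   | Brown 
Quiet Streets   | Taylor


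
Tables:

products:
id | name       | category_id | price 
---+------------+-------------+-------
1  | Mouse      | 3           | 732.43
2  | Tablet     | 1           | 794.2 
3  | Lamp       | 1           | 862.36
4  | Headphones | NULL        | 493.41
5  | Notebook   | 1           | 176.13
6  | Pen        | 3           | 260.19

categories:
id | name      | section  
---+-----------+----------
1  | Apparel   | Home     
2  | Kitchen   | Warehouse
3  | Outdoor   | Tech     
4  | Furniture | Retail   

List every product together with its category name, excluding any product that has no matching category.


INNER JOIN keeps only products rows whose category_id matches an id in categories. Walk through each product:
  - product 1 (Mouse): category_id=3 -> matches Outdoor
  - product 2 (Tablet): category_id=1 -> matches Apparel
  - product 3 (Lamp): category_id=1 -> matches Apparel
  - product 4 (Headphones): category_id=NULL, no match -> dropped
  - product 5 (Notebook): category_id=1 -> matches Apparel
  - product 6 (Pen): category_id=3 -> matches Outdoor
So 1 of 6 rows is dropped.

SQL:
SELECT a.name, b.name AS category
FROM products a
INNER JOIN categories b ON a.category_id = b.id

Result:
name     | category
---------+---------
Mouse    | Outdoor 
Tablet   | Apparel 
Lamp     | Apparel 
Notebook | Apparel 
Pen      | Outdoor 


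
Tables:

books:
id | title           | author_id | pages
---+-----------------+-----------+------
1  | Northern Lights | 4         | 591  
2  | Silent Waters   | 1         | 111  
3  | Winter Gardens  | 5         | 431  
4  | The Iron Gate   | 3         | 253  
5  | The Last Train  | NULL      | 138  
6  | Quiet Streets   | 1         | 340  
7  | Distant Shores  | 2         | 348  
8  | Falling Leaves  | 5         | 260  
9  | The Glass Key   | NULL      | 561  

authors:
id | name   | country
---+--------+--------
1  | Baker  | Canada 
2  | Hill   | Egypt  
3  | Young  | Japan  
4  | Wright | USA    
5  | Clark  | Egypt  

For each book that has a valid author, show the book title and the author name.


INNER JOIN keeps only books rows whose author_id matches an id in authors. Walk through each book:
  - book 1 (Northern Lights): author_id=4 -> matches Wright
  - book 2 (Silent Waters): author_id=1 -> matches Baker
  - book 3 (Winter Gardens): author_id=5 -> matches Clark
  - book 4 (The Iron Gate): author_id=3 -> matches Young
  - book 5 (The Last Train): author_id=NULL, no match -> dropped
  - book 6 (Quiet Streets): author_id=1 -> matches Baker
  - book 7 (Distant Shores): author_id=2 -> matches Hill
  - book 8 (Falling Leaves): author_id=5 -> matches Clark
  - book 9 (The Glass Key): author_id=NULL, no match -> dropped
So 2 of 9 rows are dropped.

SQL:
SELECT a.title, b.name AS author
FROM books a
INNER JOIN authors b ON a.author_id = b.id

Result:
title           | author
----------------+-------
Northern Lights | Wright
Silent Waters   | Baker 
Winter Gardens  | Clark 
The Iron Gate   | Young 
Quiet Streets   | Baker 
Distant Shores  | Hill  
Falling Leaves  | Clark 


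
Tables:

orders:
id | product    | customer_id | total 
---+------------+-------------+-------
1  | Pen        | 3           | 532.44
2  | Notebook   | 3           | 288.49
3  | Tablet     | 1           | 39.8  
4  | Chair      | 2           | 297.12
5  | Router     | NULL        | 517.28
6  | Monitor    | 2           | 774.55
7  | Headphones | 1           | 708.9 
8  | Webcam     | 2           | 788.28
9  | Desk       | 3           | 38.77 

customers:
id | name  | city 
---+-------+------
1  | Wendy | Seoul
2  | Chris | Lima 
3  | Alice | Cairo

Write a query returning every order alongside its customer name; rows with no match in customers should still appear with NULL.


LEFT JOIN keeps every row from orders (the left table); where customer_id has no match in customers, the customer columns become NULL. Walk through each order:
  - order 1 (Pen): customer_id=3 -> matches Alice
  - order 2 (Notebook): customer_id=3 -> matches Alice
  - order 3 (Tablet): customer_id=1 -> matches Wendy
  - order 4 (Chair): customer_id=2 -> matches Chris
  - order 5 (Router): customer_id=NULL, no match -> kept with NULL
  - order 6 (Monitor): customer_id=2 -> matches Chris
  - order 7 (Headphones): customer_id=1 -> matches Wendy
  - order 8 (Webcam): customer_id=2 -> matches Chris
  - order 9 (Desk): customer_id=3 -> matches Alice
All 9 rows appear; 1 has NULL customer.

SQL:
SELECT a.product, b.name AS customer
FROM orders a
LEFT JOIN customers b ON a.customer_id = b.id

Result:
product    | customer
-----------+---------
Pen        | Alice   
Notebook   | Alice   
Tablet     | Wendy   
Chair      | Chris   
Router     | NULL    
Monitor    | Chris   
Headphones | Wendy   
Webcam     | Chris   
Desk       | Alice   


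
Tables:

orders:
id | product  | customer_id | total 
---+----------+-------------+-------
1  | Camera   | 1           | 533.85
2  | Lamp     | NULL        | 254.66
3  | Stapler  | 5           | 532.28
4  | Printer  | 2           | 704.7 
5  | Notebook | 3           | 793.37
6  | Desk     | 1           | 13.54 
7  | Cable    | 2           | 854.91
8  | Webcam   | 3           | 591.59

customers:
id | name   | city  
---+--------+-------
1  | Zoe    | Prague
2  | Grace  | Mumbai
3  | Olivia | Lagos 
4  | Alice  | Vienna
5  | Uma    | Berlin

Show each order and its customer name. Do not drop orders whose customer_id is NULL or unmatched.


LEFT JOIN keeps every row from orders (the left table); where customer_id has no match in customers, the customer columns become NULL. Walk through each order:
  - order 1 (Camera): customer_id=1 -> matches Zoe
  - order 2 (Lamp): customer_id=NULL, no match -> kept with NULL
  - order 3 (Stapler): customer_id=5 -> matches Uma
  - order 4 (Printer): customer_id=2 -> matches Grace
  - order 5 (Notebook): customer_id=3 -> matches Olivia
  - order 6 (Desk): customer_id=1 -> matches Zoe
  - order 7 (Cable): customer_id=2 -> matches Grace
  - order 8 (Webcam): customer_id=3 -> matches Olivia
All 8 rows appear; 1 has NULL customer.

SQL:
SELECT a.product, b.name AS customer
FROM orders a
LEFT JOIN customers b ON a.customer_id = b.id

Result:
product  | customer
---------+---------
Camera   | Zoe     
Lamp     | NULL    
Stapler  | Uma     
Printer  | Grace   
Notebook | Olivia  
Desk     | Zoe     
Cable    | Grace   
Webcam   | Olivia  


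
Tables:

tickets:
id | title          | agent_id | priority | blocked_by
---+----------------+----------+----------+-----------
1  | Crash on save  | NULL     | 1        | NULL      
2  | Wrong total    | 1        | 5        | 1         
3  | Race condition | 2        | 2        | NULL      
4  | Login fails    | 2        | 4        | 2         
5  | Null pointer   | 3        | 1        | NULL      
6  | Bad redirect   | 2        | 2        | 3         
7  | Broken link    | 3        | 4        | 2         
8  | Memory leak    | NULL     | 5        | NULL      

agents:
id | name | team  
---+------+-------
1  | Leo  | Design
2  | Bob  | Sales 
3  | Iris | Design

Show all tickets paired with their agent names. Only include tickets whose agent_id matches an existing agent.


INNER JOIN keeps only tickets rows whose agent_id matches an id in agents. Walk through each ticket:
  - ticket 1 (Crash on save): agent_id=NULL, no match -> dropped
  - ticket 2 (Wrong total): agent_id=1 -> matches Leo
  - ticket 3 (Race condition): agent_id=2 -> matches Bob
  - ticket 4 (Login fails): agent_id=2 -> matches Bob
  - ticket 5 (Null pointer): agent_id=3 -> matches Iris
  - ticket 6 (Bad redirect): agent_id=2 -> matches Bob
  - ticket 7 (Broken link): agent_id=3 -> matches Iris
  - ticket 8 (Memory leak): agent_id=NULL, no match -> dropped
So 2 of 8 rows are dropped.

SQL:
SELECT a.title, b.name AS agent
FROM tickets a
INNER JOIN agents b ON a.agent_id = b.id

Result:
title          | agent
---------------+------
Wrong total    | Leo  
Race condition | Bob  
Login fails    | Bob  
Null pointer   | Iris 
Bad redirect   | Bob  
Broken link    | Iris 


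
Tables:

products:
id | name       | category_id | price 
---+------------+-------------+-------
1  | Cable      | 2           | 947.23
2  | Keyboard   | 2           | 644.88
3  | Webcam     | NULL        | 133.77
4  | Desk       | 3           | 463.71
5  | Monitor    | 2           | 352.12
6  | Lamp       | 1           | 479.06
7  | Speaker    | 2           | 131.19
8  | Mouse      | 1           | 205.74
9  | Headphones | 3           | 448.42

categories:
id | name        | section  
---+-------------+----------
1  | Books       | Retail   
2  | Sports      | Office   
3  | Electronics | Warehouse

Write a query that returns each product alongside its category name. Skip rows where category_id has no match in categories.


INNER JOIN keeps only products rows whose category_id matches an id in categories. Walk through each product:
  - product 1 (Cable): category_id=2 -> matches Sports
  - product 2 (Keyboard): category_id=2 -> matches Sports
  - product 3 (Webcam): category_id=NULL, no match -> dropped
  - product 4 (Desk): category_id=3 -> matches Electronics
  - product 5 (Monitor): category_id=2 -> matches Sports
  - product 6 (Lamp): category_id=1 -> matches Books
  - product 7 (Speaker): category_id=2 -> matches Sports
  - product 8 (Mouse): category_id=1 -> matches Books
  - product 9 (Headphones): category_id=3 -> matches Electronics
So 1 of 9 rows is dropped.

SQL:
SELECT a.name, b.name AS category
FROM products a
INNER JOIN categories b ON a.category_id = b.id

Result:
name       | category   
-----------+------------
Cable      | Sports     
Keyboard   | Sports     
Desk       | Electronics
Monitor    | Sports     
Lamp       | Books      
Speaker    | Sports     
Mouse      | Books      
Headphones | Electronics


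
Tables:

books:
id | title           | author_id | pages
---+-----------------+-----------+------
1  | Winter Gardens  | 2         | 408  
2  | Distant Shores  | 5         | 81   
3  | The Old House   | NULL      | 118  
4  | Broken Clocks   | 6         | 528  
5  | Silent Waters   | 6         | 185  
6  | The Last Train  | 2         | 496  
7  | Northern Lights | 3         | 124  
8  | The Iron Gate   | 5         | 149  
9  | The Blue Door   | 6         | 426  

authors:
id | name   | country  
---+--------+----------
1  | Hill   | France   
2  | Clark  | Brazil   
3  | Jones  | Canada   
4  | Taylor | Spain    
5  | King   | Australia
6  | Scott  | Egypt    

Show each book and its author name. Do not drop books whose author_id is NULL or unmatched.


LEFT JOIN keeps every row from books (the left table); where author_id has no match in authors, the author columns become NULL. Walk through each book:
  - book 1 (Winter Gardens): author_id=2 -> matches Clark
  - book 2 (Distant Shores): author_id=5 -> matches King
  - book 3 (The Old House): author_id=NULL, no match -> kept with NULL
  - book 4 (Broken Clocks): author_id=6 -> matches Scott
  - book 5 (Silent Waters): author_id=6 -> matches Scott
  - book 6 (The Last Train): author_id=2 -> matches Clark
  - book 7 (Northern Lights): author_id=3 -> matches Jones
  - book 8 (The Iron Gate): author_id=5 -> matches King
  - book 9 (The Blue Door): author_id=6 -> matches Scott
All 9 rows appear; 1 has NULL author.

SQL:
SELECT a.title, b.name AS author
FROM books a
LEFT JOIN authors b ON a.author_id = b.id

Result:
title           | author
----------------+-------
Winter Gardens  | Clark 
Distant Shores  | King  
The Old House   | NULL  
Broken Clocks   | Scott 
Silent Waters   | Scott 
The Last Train  | Clark 
Northern Lights | Jones 
The Iron Gate   | King  
The Blue Door   | Scott 


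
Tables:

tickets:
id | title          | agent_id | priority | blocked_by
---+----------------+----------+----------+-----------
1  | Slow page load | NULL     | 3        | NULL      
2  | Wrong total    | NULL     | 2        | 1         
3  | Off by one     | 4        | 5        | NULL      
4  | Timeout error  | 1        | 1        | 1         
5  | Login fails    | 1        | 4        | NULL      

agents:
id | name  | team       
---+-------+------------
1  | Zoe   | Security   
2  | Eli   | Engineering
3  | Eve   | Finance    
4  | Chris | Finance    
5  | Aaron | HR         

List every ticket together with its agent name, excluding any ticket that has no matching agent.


INNER JOIN keeps only tickets rows whose agent_id matches an id in agents. Walk through each ticket:
  - ticket 1 (Slow page load): agent_id=NULL, no match -> dropped
  - ticket 2 (Wrong total): agent_id=NULL, no match -> dropped
  - ticket 3 (Off by one): agent_id=4 -> matches Chris
  - ticket 4 (Timeout error): agent_id=1 -> matches Zoe
  - ticket 5 (Login fails): agent_id=1 -> matches Zoe
So 2 of 5 rows are dropped.

SQL:
SELECT a.title, b.name AS agent
FROM tickets a
INNER JOIN agents b ON a.agent_id = b.id

Result:
title         | agent
--------------+------
Off by one    | Chris
Timeout error | Zoe  
Login fails   | Zoe  


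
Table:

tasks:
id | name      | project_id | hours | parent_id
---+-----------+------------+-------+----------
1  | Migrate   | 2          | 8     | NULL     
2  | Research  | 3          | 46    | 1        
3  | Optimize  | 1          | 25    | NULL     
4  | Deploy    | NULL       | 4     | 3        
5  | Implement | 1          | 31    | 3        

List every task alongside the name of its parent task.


This is a self-join: tasks is joined to a second copy of itself, matching each row's parent_id to another row's id. Use LEFT JOIN so rows with parent_id=NULL are kept.
  - task 1 (Migrate): parent_id=NULL -> NULL
  - task 2 (Research): parent_id=1 -> Migrate
  - task 3 (Optimize): parent_id=NULL -> NULL
  - task 4 (Deploy): parent_id=3 -> Optimize
  - task 5 (Implement): parent_id=3 -> Optimize

SQL:
SELECT a.name AS item, b.name AS parent
FROM tasks a
LEFT JOIN tasks b ON a.parent_id = b.id

Result:
item      | parent  
----------+---------
Migrate   | NULL    
Research  | Migrate 
Optimize  | NULL    
Deploy    | Optimize
Implement | Optimize


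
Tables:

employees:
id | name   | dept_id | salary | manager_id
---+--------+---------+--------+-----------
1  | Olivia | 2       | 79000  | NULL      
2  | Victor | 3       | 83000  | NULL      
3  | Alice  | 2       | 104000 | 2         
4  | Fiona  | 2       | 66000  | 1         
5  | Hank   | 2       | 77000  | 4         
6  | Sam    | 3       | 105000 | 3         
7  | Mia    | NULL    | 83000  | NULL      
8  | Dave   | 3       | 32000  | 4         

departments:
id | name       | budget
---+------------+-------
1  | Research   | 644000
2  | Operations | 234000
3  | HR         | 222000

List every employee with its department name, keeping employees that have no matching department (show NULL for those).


LEFT JOIN keeps every row from employees (the left table); where dept_id has no match in departments, the department columns become NULL. Walk through each employee:
  - employee 1 (Olivia): dept_id=2 -> matches Operations
  - employee 2 (Victor): dept_id=3 -> matches HR
  - employee 3 (Alice): dept_id=2 -> matches Operations
  - employee 4 (Fiona): dept_id=2 -> matches Operations
  - employee 5 (Hank): dept_id=2 -> matches Operations
  - employee 6 (Sam): dept_id=3 -> matches HR
  - employee 7 (Mia): dept_id=NULL, no match -> kept with NULL
  - employee 8 (Dave): dept_id=3 -> matches HR
All 8 rows appear; 1 has NULL department.

SQL:
SELECT a.name, b.name AS department
FROM employees a
LEFT JOIN departments b ON a.dept_id = b.id

Result:
name   | department
-------+-----------
Olivia | Operations
Victor | HR        
Alice  | Operations
Fiona  | Operations
Hank   | Operations
Sam    | HR        
Mia    | NULL      
Dave   | HR        


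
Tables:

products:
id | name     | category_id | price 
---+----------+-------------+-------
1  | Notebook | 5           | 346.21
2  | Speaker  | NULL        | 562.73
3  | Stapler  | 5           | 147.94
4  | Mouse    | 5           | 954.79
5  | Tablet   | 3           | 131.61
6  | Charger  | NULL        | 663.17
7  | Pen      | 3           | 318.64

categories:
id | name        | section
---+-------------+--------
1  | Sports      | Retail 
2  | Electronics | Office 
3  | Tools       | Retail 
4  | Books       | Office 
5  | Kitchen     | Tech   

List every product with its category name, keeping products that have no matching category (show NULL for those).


LEFT JOIN keeps every row from products (the left table); where category_id has no match in categories, the category columns become NULL. Walk through each product:
  - product 1 (Notebook): category_id=5 -> matches Kitchen
  - product 2 (Speaker): category_id=NULL, no match -> kept with NULL
  - product 3 (Stapler): category_id=5 -> matches Kitchen
  - product 4 (Mouse): category_id=5 -> matches Kitchen
  - product 5 (Tablet): category_id=3 -> matches Tools
  - product 6 (Charger): category_id=NULL, no match -> kept with NULL
  - product 7 (Pen): category_id=3 -> matches Tools
All 7 rows appear; 2 have NULL category.

SQL:
SELECT a.name, b.name AS category
FROM products a
LEFT JOIN categories b ON a.category_id = b.id

Result:
name     | category
---------+---------
Notebook | Kitchen 
Speaker  | NULL    
Stapler  | Kitchen 
Mouse    | Kitchen 
Tablet   | Tools   
Charger  | NULL    
Pen      | Tools   


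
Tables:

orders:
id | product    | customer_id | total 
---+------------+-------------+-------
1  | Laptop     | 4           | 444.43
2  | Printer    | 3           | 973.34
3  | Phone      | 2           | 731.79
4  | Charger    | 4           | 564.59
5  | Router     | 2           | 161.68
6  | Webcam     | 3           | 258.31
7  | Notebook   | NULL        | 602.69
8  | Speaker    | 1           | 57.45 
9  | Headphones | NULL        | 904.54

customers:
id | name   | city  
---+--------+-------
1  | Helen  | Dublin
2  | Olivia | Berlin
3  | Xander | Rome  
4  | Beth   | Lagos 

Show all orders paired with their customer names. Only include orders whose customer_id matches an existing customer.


INNER JOIN keeps only orders rows whose customer_id matches an id in customers. Walk through each order:
  - order 1 (Laptop): customer_id=4 -> matches Beth
  - order 2 (Printer): customer_id=3 -> matches Xander
  - order 3 (Phone): customer_id=2 -> matches Olivia
  - order 4 (Charger): customer_id=4 -> matches Beth
  - order 5 (Router): customer_id=2 -> matches Olivia
  - order 6 (Webcam): customer_id=3 -> matches Xander
  - order 7 (Notebook): customer_id=NULL, no match -> dropped
  - order 8 (Speaker): customer_id=1 -> matches Helen
  - order 9 (Headphones): customer_id=NULL, no match -> dropped
So 2 of 9 rows are dropped.

SQL:
SELECT a.product, b.name AS customer
FROM orders a
INNER JOIN customers b ON a.customer_id = b.id

Result:
product | customer
--------+---------
Laptop  | Beth    
Printer | Xander  
Phone   | Olivia  
Charger | Beth    
Router  | Olivia  
Webcam  | Xander  
Speaker | Helen   


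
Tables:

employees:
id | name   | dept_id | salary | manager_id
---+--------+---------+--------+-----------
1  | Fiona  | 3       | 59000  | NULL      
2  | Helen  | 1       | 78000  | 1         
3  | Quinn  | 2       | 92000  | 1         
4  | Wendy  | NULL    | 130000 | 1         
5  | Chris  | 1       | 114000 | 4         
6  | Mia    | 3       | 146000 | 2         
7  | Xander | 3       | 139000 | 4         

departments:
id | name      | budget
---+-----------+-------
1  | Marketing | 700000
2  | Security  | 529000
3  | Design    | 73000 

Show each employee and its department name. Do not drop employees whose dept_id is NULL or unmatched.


LEFT JOIN keeps every row from employees (the left table); where dept_id has no match in departments, the department columns become NULL. Walk through each employee:
  - employee 1 (Fiona): dept_id=3 -> matches Design
  - employee 2 (Helen): dept_id=1 -> matches Marketing
  - employee 3 (Quinn): dept_id=2 -> matches Security
  - employee 4 (Wendy): dept_id=NULL, no match -> kept with NULL
  - employee 5 (Chris): dept_id=1 -> matches Marketing
  - employee 6 (Mia): dept_id=3 -> matches Design
  - employee 7 (Xander): dept_id=3 -> matches Design
All 7 rows appear; 1 has NULL department.

SQL:
SELECT a.name, b.name AS department
FROM employees a
LEFT JOIN departments b ON a.dept_id = b.id

Result:
name   | department
-------+-----------
Fiona  | Design    
Helen  | Marketing 
Quinn  | Security  
Wendy  | NULL      
Chris  | Marketing 
Mia    | Design    
Xander | Design    
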